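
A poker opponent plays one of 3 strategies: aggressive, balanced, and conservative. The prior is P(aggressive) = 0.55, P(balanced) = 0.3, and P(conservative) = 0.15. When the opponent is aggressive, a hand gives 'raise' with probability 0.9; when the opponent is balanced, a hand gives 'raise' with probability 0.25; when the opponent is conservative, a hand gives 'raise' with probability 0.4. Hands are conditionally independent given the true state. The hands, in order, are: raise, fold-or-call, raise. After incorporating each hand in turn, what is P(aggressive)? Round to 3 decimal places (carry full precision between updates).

0.610

Each posterior becomes the prior for the next update.
After 'raise': normaliser = 0.9·0.5500 + 0.25·0.3000 + 0.4·0.1500; P(aggressive) ≈ 0.7857, P(balanced) ≈ 0.1190, P(conservative) ≈ 0.0952
After 'fold-or-call': normaliser = 0.1·0.7857 + 0.75·0.1190 + 0.6·0.0952; P(aggressive) ≈ 0.3492, P(balanced) ≈ 0.3968, P(conservative) ≈ 0.2540
After 'raise': normaliser = 0.9·0.3492 + 0.25·0.3968 + 0.4·0.2540; P(aggressive) ≈ 0.6102, P(balanced) ≈ 0.1926, P(conservative) ≈ 0.1972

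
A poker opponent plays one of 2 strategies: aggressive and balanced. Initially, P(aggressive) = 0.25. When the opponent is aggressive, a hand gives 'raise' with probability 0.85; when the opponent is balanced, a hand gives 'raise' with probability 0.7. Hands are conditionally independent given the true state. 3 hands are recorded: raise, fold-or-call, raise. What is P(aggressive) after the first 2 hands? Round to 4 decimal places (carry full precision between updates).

Each posterior becomes the prior for the next update.
After 'raise': P(aggressive) = 0.85·0.2500 / (0.85·0.2500 + 0.7·0.7500) ≈ 0.2881
After 'fold-or-call': P(aggressive) = 0.15·0.2881 / (0.15·0.2881 + 0.3·0.7119) ≈ 0.1683

0.1683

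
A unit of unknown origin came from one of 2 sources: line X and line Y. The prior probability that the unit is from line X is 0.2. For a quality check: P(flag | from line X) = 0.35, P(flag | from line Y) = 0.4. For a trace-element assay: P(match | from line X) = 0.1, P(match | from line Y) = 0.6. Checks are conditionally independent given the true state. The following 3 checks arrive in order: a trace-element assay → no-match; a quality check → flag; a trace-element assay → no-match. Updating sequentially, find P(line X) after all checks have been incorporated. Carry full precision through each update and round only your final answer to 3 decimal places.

0.525

Each posterior becomes the prior for the next update.
After a trace-element assay='no-match': P(line X) = 0.9·0.2000 / (0.9·0.2000 + 0.4·0.8000) ≈ 0.3600
After a quality check='flag': P(line X) = 0.35·0.3600 / (0.35·0.3600 + 0.4·0.6400) ≈ 0.3298
After a trace-element assay='no-match': P(line X) = 0.9·0.3298 / (0.9·0.3298 + 0.4·0.6702) ≈ 0.5255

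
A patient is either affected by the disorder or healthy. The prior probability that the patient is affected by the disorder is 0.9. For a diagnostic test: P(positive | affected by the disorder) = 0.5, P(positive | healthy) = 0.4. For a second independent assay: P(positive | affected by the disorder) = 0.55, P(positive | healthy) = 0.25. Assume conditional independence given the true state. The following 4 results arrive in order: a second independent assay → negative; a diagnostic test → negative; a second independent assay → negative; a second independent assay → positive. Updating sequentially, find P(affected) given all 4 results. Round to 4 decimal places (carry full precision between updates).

After a second independent assay='negative': P(affected) = 0.45·0.9000 / (0.45·0.9000 + 0.75·0.1000) ≈ 0.8438
After a diagnostic test='negative': P(affected) = 0.5·0.8438 / (0.5·0.8438 + 0.6·0.1562) ≈ 0.8182
After a second independent assay='negative': P(affected) = 0.45·0.8182 / (0.45·0.8182 + 0.75·0.1818) ≈ 0.7297
After a second independent assay='positive': P(affected) = 0.55·0.7297 / (0.55·0.7297 + 0.25·0.2703) ≈ 0.8559

0.8559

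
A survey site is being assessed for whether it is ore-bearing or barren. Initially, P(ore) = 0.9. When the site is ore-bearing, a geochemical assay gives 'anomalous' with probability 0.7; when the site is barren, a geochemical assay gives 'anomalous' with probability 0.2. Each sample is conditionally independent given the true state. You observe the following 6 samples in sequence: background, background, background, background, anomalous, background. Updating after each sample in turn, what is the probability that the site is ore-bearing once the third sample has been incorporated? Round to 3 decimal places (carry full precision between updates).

0.322

Apply Bayes' rule sequentially, carrying P(ore) forward.
After 'background': P(ore) = 0.3·0.9000 / (0.3·0.9000 + 0.8·0.1000) ≈ 0.7714
After 'background': P(ore) = 0.3·0.7714 / (0.3·0.7714 + 0.8·0.2286) ≈ 0.5586
After 'background': P(ore) = 0.3·0.5586 / (0.3·0.5586 + 0.8·0.4414) ≈ 0.3219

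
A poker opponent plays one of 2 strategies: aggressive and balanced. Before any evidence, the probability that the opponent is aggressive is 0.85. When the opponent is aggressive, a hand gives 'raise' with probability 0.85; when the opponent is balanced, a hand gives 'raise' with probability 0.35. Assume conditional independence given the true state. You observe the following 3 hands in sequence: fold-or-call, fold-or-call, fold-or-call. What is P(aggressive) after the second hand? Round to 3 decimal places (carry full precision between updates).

Each posterior becomes the prior for the next update.
After 'fold-or-call': P(aggressive) = 0.15·0.8500 / (0.15·0.8500 + 0.65·0.1500) ≈ 0.5667
After 'fold-or-call': P(aggressive) = 0.15·0.5667 / (0.15·0.5667 + 0.65·0.4333) ≈ 0.2318

0.232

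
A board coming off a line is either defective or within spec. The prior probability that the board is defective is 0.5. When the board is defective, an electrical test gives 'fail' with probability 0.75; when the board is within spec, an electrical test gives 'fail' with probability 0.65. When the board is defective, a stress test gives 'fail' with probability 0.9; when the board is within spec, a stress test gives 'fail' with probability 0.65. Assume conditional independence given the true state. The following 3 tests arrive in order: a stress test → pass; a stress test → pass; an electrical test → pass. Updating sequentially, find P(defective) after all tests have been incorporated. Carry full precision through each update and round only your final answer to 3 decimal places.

0.055

After a stress test='pass': P(defective) = 0.1·0.5000 / (0.1·0.5000 + 0.35·0.5000) ≈ 0.2222
After a stress test='pass': P(defective) = 0.1·0.2222 / (0.1·0.2222 + 0.35·0.7778) ≈ 0.0755
After an electrical test='pass': P(defective) = 0.25·0.0755 / (0.25·0.0755 + 0.35·0.9245) ≈ 0.0551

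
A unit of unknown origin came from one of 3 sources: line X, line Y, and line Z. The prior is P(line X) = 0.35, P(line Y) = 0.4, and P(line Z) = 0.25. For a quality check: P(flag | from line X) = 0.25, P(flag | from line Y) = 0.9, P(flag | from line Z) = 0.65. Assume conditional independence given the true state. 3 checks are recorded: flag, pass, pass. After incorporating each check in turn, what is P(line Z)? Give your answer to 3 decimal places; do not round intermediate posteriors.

After 'flag': normaliser = 0.25·0.3500 + 0.9·0.4000 + 0.65·0.2500; P(line X) ≈ 0.1434, P(line Y) ≈ 0.5902, P(line Z) ≈ 0.2664
After 'pass': normaliser = 0.75·0.1434 + 0.1·0.5902 + 0.35·0.2664; P(line X) ≈ 0.4140, P(line Y) ≈ 0.2271, P(line Z) ≈ 0.3588
After 'pass': normaliser = 0.75·0.4140 + 0.1·0.2271 + 0.35·0.3588; P(line X) ≈ 0.6768, P(line Y) ≈ 0.0495, P(line Z) ≈ 0.2737

0.274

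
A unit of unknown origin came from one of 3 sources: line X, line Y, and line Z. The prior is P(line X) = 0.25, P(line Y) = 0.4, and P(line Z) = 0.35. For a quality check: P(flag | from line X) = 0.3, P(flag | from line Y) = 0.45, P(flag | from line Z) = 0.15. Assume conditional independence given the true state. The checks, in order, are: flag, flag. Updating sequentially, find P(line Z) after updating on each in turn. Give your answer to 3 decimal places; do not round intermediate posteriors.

After 'flag': normaliser = 0.3·0.2500 + 0.45·0.4000 + 0.15·0.3500; P(line X) ≈ 0.2439, P(line Y) ≈ 0.5854, P(line Z) ≈ 0.1707
After 'flag': normaliser = 0.3·0.2439 + 0.45·0.5854 + 0.15·0.1707; P(line X) ≈ 0.2020, P(line Y) ≈ 0.7273, P(line Z) ≈ 0.0707

0.071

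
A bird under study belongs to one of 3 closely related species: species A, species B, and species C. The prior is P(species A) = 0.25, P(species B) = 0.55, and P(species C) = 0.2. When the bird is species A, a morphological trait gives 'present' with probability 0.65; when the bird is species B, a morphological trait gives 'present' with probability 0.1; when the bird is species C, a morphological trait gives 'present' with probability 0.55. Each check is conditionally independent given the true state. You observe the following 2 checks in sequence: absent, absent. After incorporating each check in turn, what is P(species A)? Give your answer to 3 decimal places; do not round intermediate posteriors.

After 'absent': normaliser = 0.35·0.2500 + 0.9·0.5500 + 0.45·0.2000; P(species A) ≈ 0.1301, P(species B) ≈ 0.7361, P(species C) ≈ 0.1338
After 'absent': normaliser = 0.35·0.1301 + 0.9·0.7361 + 0.45·0.1338; P(species A) ≈ 0.0593, P(species B) ≈ 0.8623, P(species C) ≈ 0.0784

0.059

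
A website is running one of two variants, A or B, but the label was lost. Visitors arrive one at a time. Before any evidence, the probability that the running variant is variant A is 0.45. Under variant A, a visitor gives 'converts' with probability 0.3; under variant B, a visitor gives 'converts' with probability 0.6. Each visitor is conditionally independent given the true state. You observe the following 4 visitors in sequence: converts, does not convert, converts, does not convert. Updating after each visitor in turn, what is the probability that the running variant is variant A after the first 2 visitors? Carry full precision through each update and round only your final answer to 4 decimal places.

After 'converts': P(A) = 0.3·0.4500 / (0.3·0.4500 + 0.6·0.5500) ≈ 0.2903
After 'does not convert': P(A) = 0.7·0.2903 / (0.7·0.2903 + 0.4·0.7097) ≈ 0.4172

0.4172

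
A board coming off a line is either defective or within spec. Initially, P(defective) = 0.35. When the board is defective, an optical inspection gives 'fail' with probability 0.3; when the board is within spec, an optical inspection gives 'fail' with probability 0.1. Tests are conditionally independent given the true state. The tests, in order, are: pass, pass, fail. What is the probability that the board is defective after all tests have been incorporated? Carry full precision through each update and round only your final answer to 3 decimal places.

0.494

After 'pass': P(defective) = 0.7·0.3500 / (0.7·0.3500 + 0.9·0.6500) ≈ 0.2952
After 'pass': P(defective) = 0.7·0.2952 / (0.7·0.2952 + 0.9·0.7048) ≈ 0.2457
After 'fail': P(defective) = 0.3·0.2457 / (0.3·0.2457 + 0.1·0.7543) ≈ 0.4942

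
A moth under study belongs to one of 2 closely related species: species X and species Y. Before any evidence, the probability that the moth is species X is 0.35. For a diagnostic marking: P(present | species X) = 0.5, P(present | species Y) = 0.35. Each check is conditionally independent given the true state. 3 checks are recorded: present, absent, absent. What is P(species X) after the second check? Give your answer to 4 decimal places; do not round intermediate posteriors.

After 'present': P(species X) = 0.5·0.3500 / (0.5·0.3500 + 0.35·0.6500) ≈ 0.4348
After 'absent': P(species X) = 0.5·0.4348 / (0.5·0.4348 + 0.65·0.5652) ≈ 0.3717

0.3717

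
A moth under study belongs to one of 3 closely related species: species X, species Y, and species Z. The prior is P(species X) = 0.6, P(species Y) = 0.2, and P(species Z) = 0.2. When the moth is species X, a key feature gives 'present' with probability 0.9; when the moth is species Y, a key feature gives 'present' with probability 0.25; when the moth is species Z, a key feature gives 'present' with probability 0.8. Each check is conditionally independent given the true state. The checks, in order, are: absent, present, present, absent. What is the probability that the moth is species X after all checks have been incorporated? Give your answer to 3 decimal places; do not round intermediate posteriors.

0.286

After 'absent': normaliser = 0.1·0.6000 + 0.75·0.2000 + 0.2·0.2000; P(species X) ≈ 0.2400, P(species Y) ≈ 0.6000, P(species Z) ≈ 0.1600
After 'present': normaliser = 0.9·0.2400 + 0.25·0.6000 + 0.8·0.1600; P(species X) ≈ 0.4372, P(species Y) ≈ 0.3036, P(species Z) ≈ 0.2591
After 'present': normaliser = 0.9·0.4372 + 0.25·0.3036 + 0.8·0.2591; P(species X) ≈ 0.5815, P(species Y) ≈ 0.1122, P(species Z) ≈ 0.3063
After 'absent': normaliser = 0.1·0.5815 + 0.75·0.1122 + 0.2·0.3063; P(species X) ≈ 0.2857, P(species Y) ≈ 0.4133, P(species Z) ≈ 0.3010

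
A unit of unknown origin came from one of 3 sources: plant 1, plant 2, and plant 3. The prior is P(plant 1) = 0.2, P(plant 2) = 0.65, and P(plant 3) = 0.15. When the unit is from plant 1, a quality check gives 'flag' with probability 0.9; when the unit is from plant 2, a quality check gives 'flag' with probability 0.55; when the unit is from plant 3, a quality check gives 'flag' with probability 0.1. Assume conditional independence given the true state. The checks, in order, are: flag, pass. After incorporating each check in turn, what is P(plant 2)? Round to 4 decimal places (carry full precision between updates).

After 'flag': normaliser = 0.9·0.2000 + 0.55·0.6500 + 0.1·0.1500; P(plant 1) ≈ 0.3258, P(plant 2) ≈ 0.6471, P(plant 3) ≈ 0.0271
After 'pass': normaliser = 0.1·0.3258 + 0.45·0.6471 + 0.9·0.0271; P(plant 1) ≈ 0.0936, P(plant 2) ≈ 0.8363, P(plant 3) ≈ 0.0702

0.8363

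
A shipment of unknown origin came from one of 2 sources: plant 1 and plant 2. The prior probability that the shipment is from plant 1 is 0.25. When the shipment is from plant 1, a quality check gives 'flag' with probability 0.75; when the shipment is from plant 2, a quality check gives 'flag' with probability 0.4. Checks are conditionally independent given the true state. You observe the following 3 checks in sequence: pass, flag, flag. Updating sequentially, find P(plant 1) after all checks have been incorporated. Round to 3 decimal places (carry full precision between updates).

After 'pass': P(plant 1) = 0.25·0.2500 / (0.25·0.2500 + 0.6·0.7500) ≈ 0.1220
After 'flag': P(plant 1) = 0.75·0.1220 / (0.75·0.1220 + 0.4·0.8780) ≈ 0.2066
After 'flag': P(plant 1) = 0.75·0.2066 / (0.75·0.2066 + 0.4·0.7934) ≈ 0.3281

0.328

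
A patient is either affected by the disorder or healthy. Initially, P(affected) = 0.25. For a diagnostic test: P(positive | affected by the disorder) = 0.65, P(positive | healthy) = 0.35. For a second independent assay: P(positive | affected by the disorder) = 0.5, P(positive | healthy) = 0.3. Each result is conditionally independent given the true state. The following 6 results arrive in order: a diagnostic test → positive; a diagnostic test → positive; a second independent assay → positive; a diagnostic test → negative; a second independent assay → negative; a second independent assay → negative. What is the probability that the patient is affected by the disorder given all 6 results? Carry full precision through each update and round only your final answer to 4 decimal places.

0.3449

After a diagnostic test='positive': P(affected) = 0.65·0.2500 / (0.65·0.2500 + 0.35·0.7500) ≈ 0.3824
After a diagnostic test='positive': P(affected) = 0.65·0.3824 / (0.65·0.3824 + 0.35·0.6176) ≈ 0.5348
After a second independent assay='positive': P(affected) = 0.5·0.5348 / (0.5·0.5348 + 0.3·0.4652) ≈ 0.6571
After a diagnostic test='negative': P(affected) = 0.35·0.6571 / (0.35·0.6571 + 0.65·0.3429) ≈ 0.5078
After a second independent assay='negative': P(affected) = 0.5·0.5078 / (0.5·0.5078 + 0.7·0.4922) ≈ 0.4243
After a second independent assay='negative': P(affected) = 0.5·0.4243 / (0.5·0.4243 + 0.7·0.5757) ≈ 0.3449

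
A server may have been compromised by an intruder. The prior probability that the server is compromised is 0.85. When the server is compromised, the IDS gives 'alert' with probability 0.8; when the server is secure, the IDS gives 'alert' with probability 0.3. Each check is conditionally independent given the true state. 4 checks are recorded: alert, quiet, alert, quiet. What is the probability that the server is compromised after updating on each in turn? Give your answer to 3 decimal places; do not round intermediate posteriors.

Apply Bayes' rule sequentially, carrying P(compromised) forward.
After 'alert': P(compromised) = 0.8·0.8500 / (0.8·0.8500 + 0.3·0.1500) ≈ 0.9379
After 'quiet': P(compromised) = 0.2·0.9379 / (0.2·0.9379 + 0.7·0.0621) ≈ 0.8119
After 'alert': P(compromised) = 0.8·0.8119 / (0.8·0.8119 + 0.3·0.1881) ≈ 0.9201
After 'quiet': P(compromised) = 0.2·0.9201 / (0.2·0.9201 + 0.7·0.0799) ≈ 0.7669

0.767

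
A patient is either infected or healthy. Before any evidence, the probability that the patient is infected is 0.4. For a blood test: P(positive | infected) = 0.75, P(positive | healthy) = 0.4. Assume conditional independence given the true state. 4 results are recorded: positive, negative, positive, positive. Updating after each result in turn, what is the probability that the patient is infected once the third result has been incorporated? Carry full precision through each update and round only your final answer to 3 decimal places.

0.494

After 'positive': P(infected) = 0.75·0.4000 / (0.75·0.4000 + 0.4·0.6000) ≈ 0.5556
After 'negative': P(infected) = 0.25·0.5556 / (0.25·0.5556 + 0.6·0.4444) ≈ 0.3425
After 'positive': P(infected) = 0.75·0.3425 / (0.75·0.3425 + 0.4·0.6575) ≈ 0.4941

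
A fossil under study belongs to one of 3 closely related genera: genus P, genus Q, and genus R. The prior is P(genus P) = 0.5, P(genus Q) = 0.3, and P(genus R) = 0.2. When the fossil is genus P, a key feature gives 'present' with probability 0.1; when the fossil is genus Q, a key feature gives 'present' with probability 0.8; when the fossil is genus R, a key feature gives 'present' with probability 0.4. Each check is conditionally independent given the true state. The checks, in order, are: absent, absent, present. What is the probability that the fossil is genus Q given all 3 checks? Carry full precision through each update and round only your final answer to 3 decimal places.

0.122

After 'absent': normaliser = 0.9·0.5000 + 0.2·0.3000 + 0.6·0.2000; P(genus P) ≈ 0.7143, P(genus Q) ≈ 0.0952, P(genus R) ≈ 0.1905
After 'absent': normaliser = 0.9·0.7143 + 0.2·0.0952 + 0.6·0.1905; P(genus P) ≈ 0.8282, P(genus Q) ≈ 0.0245, P(genus R) ≈ 0.1472
After 'present': normaliser = 0.1·0.8282 + 0.8·0.0245 + 0.4·0.1472; P(genus P) ≈ 0.5133, P(genus Q) ≈ 0.1217, P(genus R) ≈ 0.3650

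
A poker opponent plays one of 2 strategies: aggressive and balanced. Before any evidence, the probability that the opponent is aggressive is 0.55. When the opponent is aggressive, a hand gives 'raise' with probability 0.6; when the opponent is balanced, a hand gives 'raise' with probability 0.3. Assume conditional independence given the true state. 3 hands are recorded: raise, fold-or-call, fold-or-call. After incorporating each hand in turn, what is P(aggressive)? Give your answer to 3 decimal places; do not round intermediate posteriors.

0.444

Apply Bayes' rule sequentially, carrying P(aggressive) forward.
After 'raise': P(aggressive) = 0.6·0.5500 / (0.6·0.5500 + 0.3·0.4500) ≈ 0.7097
After 'fold-or-call': P(aggressive) = 0.4·0.7097 / (0.4·0.7097 + 0.7·0.2903) ≈ 0.5828
After 'fold-or-call': P(aggressive) = 0.4·0.5828 / (0.4·0.5828 + 0.7·0.4172) ≈ 0.4439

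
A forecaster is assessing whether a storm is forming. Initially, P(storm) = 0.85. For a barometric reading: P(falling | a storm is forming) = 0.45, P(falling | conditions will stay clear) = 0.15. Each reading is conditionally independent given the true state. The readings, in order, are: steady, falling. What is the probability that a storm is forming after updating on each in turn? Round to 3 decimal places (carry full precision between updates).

After 'steady': P(storm) = 0.55·0.8500 / (0.55·0.8500 + 0.85·0.1500) ≈ 0.7857
After 'falling': P(storm) = 0.45·0.7857 / (0.45·0.7857 + 0.15·0.2143) ≈ 0.9167

0.917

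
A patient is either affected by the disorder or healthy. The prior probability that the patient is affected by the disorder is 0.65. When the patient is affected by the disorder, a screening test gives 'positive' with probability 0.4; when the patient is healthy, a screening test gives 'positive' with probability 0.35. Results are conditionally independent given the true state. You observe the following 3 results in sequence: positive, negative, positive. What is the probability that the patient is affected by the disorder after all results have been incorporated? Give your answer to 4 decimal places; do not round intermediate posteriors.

0.6913

After 'positive': P(affected) = 0.4·0.6500 / (0.4·0.6500 + 0.35·0.3500) ≈ 0.6797
After 'negative': P(affected) = 0.6·0.6797 / (0.6·0.6797 + 0.65·0.3203) ≈ 0.6621
After 'positive': P(affected) = 0.4·0.6621 / (0.4·0.6621 + 0.35·0.3379) ≈ 0.6913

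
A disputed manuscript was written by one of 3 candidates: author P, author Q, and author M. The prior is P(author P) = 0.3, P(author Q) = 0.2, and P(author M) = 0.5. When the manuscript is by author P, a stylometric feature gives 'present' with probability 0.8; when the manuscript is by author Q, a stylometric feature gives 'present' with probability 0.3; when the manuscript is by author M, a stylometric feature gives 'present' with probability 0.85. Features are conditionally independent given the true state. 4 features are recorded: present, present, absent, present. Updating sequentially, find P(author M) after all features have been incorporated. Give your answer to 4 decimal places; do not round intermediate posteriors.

Each posterior becomes the prior for the next update.
After 'present': normaliser = 0.8·0.3000 + 0.3·0.2000 + 0.85·0.5000; P(author P) ≈ 0.3310, P(author Q) ≈ 0.0828, P(author M) ≈ 0.5862
After 'present': normaliser = 0.8·0.3310 + 0.3·0.0828 + 0.85·0.5862; P(author P) ≈ 0.3361, P(author Q) ≈ 0.0315, P(author M) ≈ 0.6324
After 'absent': normaliser = 0.2·0.3361 + 0.7·0.0315 + 0.15·0.6324; P(author P) ≈ 0.3651, P(author Q) ≈ 0.1198, P(author M) ≈ 0.5152
After 'present': normaliser = 0.8·0.3651 + 0.3·0.1198 + 0.85·0.5152; P(author P) ≈ 0.3813, P(author Q) ≈ 0.0469, P(author M) ≈ 0.5717

0.5717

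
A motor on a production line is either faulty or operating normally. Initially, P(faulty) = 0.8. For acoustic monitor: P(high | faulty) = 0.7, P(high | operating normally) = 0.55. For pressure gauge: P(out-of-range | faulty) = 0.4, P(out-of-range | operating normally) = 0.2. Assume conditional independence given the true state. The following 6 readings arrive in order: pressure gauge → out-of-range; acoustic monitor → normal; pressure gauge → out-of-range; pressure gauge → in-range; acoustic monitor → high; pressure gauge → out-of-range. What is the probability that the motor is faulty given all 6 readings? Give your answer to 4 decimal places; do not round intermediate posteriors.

0.9532

After pressure gauge='out-of-range': P(faulty) = 0.4·0.8000 / (0.4·0.8000 + 0.2·0.2000) ≈ 0.8889
After acoustic monitor='normal': P(faulty) = 0.3·0.8889 / (0.3·0.8889 + 0.45·0.1111) ≈ 0.8421
After pressure gauge='out-of-range': P(faulty) = 0.4·0.8421 / (0.4·0.8421 + 0.2·0.1579) ≈ 0.9143
After pressure gauge='in-range': P(faulty) = 0.6·0.9143 / (0.6·0.9143 + 0.8·0.0857) ≈ 0.8889
After acoustic monitor='high': P(faulty) = 0.7·0.8889 / (0.7·0.8889 + 0.55·0.1111) ≈ 0.9106
After pressure gauge='out-of-range': P(faulty) = 0.4·0.9106 / (0.4·0.9106 + 0.2·0.0894) ≈ 0.9532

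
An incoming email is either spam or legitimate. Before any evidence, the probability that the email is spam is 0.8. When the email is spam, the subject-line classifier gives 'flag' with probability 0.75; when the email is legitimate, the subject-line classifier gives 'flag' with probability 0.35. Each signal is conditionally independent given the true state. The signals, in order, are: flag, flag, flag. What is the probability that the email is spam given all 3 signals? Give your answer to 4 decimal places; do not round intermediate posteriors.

After 'flag': P(spam) = 0.75·0.8000 / (0.75·0.8000 + 0.35·0.2000) ≈ 0.8955
After 'flag': P(spam) = 0.75·0.8955 / (0.75·0.8955 + 0.35·0.1045) ≈ 0.9484
After 'flag': P(spam) = 0.75·0.9484 / (0.75·0.9484 + 0.35·0.0516) ≈ 0.9752

0.9752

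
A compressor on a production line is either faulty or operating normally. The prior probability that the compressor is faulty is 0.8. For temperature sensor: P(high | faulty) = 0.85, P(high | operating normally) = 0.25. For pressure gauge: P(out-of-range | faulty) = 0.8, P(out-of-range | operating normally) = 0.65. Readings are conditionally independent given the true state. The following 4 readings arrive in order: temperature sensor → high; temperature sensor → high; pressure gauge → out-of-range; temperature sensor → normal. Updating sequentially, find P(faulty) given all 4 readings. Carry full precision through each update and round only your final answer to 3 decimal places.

0.919

After temperature sensor='high': P(faulty) = 0.85·0.8000 / (0.85·0.8000 + 0.25·0.2000) ≈ 0.9315
After temperature sensor='high': P(faulty) = 0.85·0.9315 / (0.85·0.9315 + 0.25·0.0685) ≈ 0.9788
After pressure gauge='out-of-range': P(faulty) = 0.8·0.9788 / (0.8·0.9788 + 0.65·0.0212) ≈ 0.9827
After temperature sensor='normal': P(faulty) = 0.15·0.9827 / (0.15·0.9827 + 0.75·0.0173) ≈ 0.9192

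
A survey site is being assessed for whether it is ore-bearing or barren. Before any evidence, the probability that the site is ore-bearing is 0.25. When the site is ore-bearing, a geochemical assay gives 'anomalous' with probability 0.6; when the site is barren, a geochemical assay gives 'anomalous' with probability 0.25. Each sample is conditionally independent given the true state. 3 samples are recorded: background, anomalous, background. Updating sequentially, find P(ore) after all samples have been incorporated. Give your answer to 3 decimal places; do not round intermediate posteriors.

0.185

After 'background': P(ore) = 0.4·0.2500 / (0.4·0.2500 + 0.75·0.7500) ≈ 0.1509
After 'anomalous': P(ore) = 0.6·0.1509 / (0.6·0.1509 + 0.25·0.8491) ≈ 0.2991
After 'background': P(ore) = 0.4·0.2991 / (0.4·0.2991 + 0.75·0.7009) ≈ 0.1854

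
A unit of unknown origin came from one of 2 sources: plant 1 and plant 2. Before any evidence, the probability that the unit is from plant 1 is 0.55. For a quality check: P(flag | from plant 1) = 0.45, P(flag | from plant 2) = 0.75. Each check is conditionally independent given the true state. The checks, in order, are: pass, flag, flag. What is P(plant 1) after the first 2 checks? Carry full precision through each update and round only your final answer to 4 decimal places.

0.6173

After 'pass': P(plant 1) = 0.55·0.5500 / (0.55·0.5500 + 0.25·0.4500) ≈ 0.7289
After 'flag': P(plant 1) = 0.45·0.7289 / (0.45·0.7289 + 0.75·0.2711) ≈ 0.6173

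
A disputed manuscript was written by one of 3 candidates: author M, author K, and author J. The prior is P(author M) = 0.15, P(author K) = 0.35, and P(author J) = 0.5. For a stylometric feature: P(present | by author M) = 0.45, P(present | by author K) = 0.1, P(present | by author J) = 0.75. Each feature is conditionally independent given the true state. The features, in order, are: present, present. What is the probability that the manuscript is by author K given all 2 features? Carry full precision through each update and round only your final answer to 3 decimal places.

Each posterior becomes the prior for the next update.
After 'present': normaliser = 0.45·0.1500 + 0.1·0.3500 + 0.75·0.5000; P(author M) ≈ 0.1414, P(author K) ≈ 0.0733, P(author J) ≈ 0.7853
After 'present': normaliser = 0.45·0.1414 + 0.1·0.0733 + 0.75·0.7853; P(author M) ≈ 0.0964, P(author K) ≈ 0.0111, P(author J) ≈ 0.8925

0.011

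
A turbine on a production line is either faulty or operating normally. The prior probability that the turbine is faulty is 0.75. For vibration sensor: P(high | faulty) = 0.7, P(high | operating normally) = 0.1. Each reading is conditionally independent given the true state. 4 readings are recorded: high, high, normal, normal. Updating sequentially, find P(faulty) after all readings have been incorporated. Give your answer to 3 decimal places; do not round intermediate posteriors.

After 'high': P(faulty) = 0.7·0.7500 / (0.7·0.7500 + 0.1·0.2500) ≈ 0.9545
After 'high': P(faulty) = 0.7·0.9545 / (0.7·0.9545 + 0.1·0.0455) ≈ 0.9932
After 'normal': P(faulty) = 0.3·0.9932 / (0.3·0.9932 + 0.9·0.0068) ≈ 0.9800
After 'normal': P(faulty) = 0.3·0.9800 / (0.3·0.9800 + 0.9·0.0200) ≈ 0.9423

0.942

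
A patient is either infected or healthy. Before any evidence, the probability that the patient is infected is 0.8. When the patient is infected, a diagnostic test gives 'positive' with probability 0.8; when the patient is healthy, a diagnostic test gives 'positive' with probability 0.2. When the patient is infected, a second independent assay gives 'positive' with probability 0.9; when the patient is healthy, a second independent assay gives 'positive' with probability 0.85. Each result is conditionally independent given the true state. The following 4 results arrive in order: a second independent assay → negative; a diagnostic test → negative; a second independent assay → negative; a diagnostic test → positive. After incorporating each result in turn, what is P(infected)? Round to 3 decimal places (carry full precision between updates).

0.640

Each posterior becomes the prior for the next update.
After a second independent assay='negative': P(infected) = 0.1·0.8000 / (0.1·0.8000 + 0.15·0.2000) ≈ 0.7273
After a diagnostic test='negative': P(infected) = 0.2·0.7273 / (0.2·0.7273 + 0.8·0.2727) ≈ 0.4000
After a second independent assay='negative': P(infected) = 0.1·0.4000 / (0.1·0.4000 + 0.15·0.6000) ≈ 0.3077
After a diagnostic test='positive': P(infected) = 0.8·0.3077 / (0.8·0.3077 + 0.2·0.6923) ≈ 0.6400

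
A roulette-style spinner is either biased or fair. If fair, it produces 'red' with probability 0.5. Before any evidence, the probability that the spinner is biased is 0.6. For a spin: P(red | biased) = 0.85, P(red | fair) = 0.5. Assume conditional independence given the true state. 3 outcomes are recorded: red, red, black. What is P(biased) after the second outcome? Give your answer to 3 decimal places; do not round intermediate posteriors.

0.813

After 'red': P(biased) = 0.85·0.6000 / (0.85·0.6000 + 0.5·0.4000) ≈ 0.7183
After 'red': P(biased) = 0.85·0.7183 / (0.85·0.7183 + 0.5·0.2817) ≈ 0.8126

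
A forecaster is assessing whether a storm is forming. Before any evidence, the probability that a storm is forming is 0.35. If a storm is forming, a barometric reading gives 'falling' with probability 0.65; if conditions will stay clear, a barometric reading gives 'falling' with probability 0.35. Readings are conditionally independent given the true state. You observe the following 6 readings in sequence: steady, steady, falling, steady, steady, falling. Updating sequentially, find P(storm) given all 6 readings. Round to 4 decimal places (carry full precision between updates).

0.1350

After 'steady': P(storm) = 0.35·0.3500 / (0.35·0.3500 + 0.65·0.6500) ≈ 0.2248
After 'steady': P(storm) = 0.35·0.2248 / (0.35·0.2248 + 0.65·0.7752) ≈ 0.1350
After 'falling': P(storm) = 0.65·0.1350 / (0.65·0.1350 + 0.35·0.8650) ≈ 0.2248
After 'steady': P(storm) = 0.35·0.2248 / (0.35·0.2248 + 0.65·0.7752) ≈ 0.1350
After 'steady': P(storm) = 0.35·0.1350 / (0.35·0.1350 + 0.65·0.8650) ≈ 0.0775
After 'falling': P(storm) = 0.65·0.0775 / (0.65·0.0775 + 0.35·0.9225) ≈ 0.1350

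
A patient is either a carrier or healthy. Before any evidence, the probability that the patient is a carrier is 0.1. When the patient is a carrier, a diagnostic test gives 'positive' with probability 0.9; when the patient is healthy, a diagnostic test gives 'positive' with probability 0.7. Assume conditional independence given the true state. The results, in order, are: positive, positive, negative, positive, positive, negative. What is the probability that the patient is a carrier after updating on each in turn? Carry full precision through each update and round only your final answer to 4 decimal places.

After 'positive': P(carrier) = 0.9·0.1000 / (0.9·0.1000 + 0.7·0.9000) ≈ 0.1250
After 'positive': P(carrier) = 0.9·0.1250 / (0.9·0.1250 + 0.7·0.8750) ≈ 0.1552
After 'negative': P(carrier) = 0.1·0.1552 / (0.1·0.1552 + 0.3·0.8448) ≈ 0.0577
After 'positive': P(carrier) = 0.9·0.0577 / (0.9·0.0577 + 0.7·0.9423) ≈ 0.0730
After 'positive': P(carrier) = 0.9·0.0730 / (0.9·0.0730 + 0.7·0.9270) ≈ 0.0919
After 'negative': P(carrier) = 0.1·0.0919 / (0.1·0.0919 + 0.3·0.9081) ≈ 0.0326

0.0326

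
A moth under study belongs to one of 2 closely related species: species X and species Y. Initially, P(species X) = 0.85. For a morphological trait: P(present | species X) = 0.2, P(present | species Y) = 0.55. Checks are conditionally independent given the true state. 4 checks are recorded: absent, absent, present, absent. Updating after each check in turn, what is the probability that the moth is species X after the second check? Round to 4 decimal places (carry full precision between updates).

0.9471

Apply Bayes' rule sequentially, carrying P(species X) forward.
After 'absent': P(species X) = 0.8·0.8500 / (0.8·0.8500 + 0.45·0.1500) ≈ 0.9097
After 'absent': P(species X) = 0.8·0.9097 / (0.8·0.9097 + 0.45·0.0903) ≈ 0.9471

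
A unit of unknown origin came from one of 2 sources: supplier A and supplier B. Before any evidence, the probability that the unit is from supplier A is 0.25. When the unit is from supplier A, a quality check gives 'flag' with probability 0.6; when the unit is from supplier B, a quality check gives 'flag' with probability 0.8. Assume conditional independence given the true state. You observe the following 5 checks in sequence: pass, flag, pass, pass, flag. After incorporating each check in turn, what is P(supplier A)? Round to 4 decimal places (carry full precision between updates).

0.6000

After 'pass': P(supplier A) = 0.4·0.2500 / (0.4·0.2500 + 0.2·0.7500) ≈ 0.4000
After 'flag': P(supplier A) = 0.6·0.4000 / (0.6·0.4000 + 0.8·0.6000) ≈ 0.3333
After 'pass': P(supplier A) = 0.4·0.3333 / (0.4·0.3333 + 0.2·0.6667) ≈ 0.5000
After 'pass': P(supplier A) = 0.4·0.5000 / (0.4·0.5000 + 0.2·0.5000) ≈ 0.6667
After 'flag': P(supplier A) = 0.6·0.6667 / (0.6·0.6667 + 0.8·0.3333) ≈ 0.6000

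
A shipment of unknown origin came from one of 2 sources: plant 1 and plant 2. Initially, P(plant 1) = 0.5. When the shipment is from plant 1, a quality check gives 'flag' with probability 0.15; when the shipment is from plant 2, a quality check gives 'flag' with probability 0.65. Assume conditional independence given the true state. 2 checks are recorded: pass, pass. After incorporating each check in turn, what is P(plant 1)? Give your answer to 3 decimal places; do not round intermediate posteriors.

After 'pass': P(plant 1) = 0.85·0.5000 / (0.85·0.5000 + 0.35·0.5000) ≈ 0.7083
After 'pass': P(plant 1) = 0.85·0.7083 / (0.85·0.7083 + 0.35·0.2917) ≈ 0.8550

0.855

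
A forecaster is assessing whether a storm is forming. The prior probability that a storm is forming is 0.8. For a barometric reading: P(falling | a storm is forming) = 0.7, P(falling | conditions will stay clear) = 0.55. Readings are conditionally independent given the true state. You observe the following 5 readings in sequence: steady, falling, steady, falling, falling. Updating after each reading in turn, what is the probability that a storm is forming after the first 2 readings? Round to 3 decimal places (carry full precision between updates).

After 'steady': P(storm) = 0.3·0.8000 / (0.3·0.8000 + 0.45·0.2000) ≈ 0.7273
After 'falling': P(storm) = 0.7·0.7273 / (0.7·0.7273 + 0.55·0.2727) ≈ 0.7724

0.772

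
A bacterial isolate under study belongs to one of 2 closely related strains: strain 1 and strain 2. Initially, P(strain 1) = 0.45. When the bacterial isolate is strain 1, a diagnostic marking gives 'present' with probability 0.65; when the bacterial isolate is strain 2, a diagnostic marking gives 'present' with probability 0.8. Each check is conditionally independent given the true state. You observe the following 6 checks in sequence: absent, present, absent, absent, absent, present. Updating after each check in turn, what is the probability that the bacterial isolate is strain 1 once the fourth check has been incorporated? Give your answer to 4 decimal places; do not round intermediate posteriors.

0.7808

After 'absent': P(strain 1) = 0.35·0.4500 / (0.35·0.4500 + 0.2·0.5500) ≈ 0.5888
After 'present': P(strain 1) = 0.65·0.5888 / (0.65·0.5888 + 0.8·0.4112) ≈ 0.5378
After 'absent': P(strain 1) = 0.35·0.5378 / (0.35·0.5378 + 0.2·0.4622) ≈ 0.6706
After 'absent': P(strain 1) = 0.35·0.6706 / (0.35·0.6706 + 0.2·0.3294) ≈ 0.7808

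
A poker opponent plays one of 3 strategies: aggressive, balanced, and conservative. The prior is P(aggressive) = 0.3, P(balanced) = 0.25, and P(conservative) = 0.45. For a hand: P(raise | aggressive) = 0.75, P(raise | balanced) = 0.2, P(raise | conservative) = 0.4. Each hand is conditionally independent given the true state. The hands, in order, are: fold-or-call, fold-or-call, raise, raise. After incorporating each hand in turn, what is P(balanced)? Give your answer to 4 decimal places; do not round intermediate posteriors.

Apply Bayes' rule sequentially, carrying P(balanced) forward.
After 'fold-or-call': normaliser = 0.25·0.3000 + 0.8·0.2500 + 0.6·0.4500; P(aggressive) ≈ 0.1376, P(balanced) ≈ 0.3670, P(conservative) ≈ 0.4954
After 'fold-or-call': normaliser = 0.25·0.1376 + 0.8·0.3670 + 0.6·0.4954; P(aggressive) ≈ 0.0550, P(balanced) ≈ 0.4696, P(conservative) ≈ 0.4754
After 'raise': normaliser = 0.75·0.0550 + 0.2·0.4696 + 0.4·0.4754; P(aggressive) ≈ 0.1268, P(balanced) ≈ 0.2886, P(conservative) ≈ 0.5845
After 'raise': normaliser = 0.75·0.1268 + 0.2·0.2886 + 0.4·0.5845; P(aggressive) ≈ 0.2460, P(balanced) ≈ 0.1493, P(conservative) ≈ 0.6047

0.1493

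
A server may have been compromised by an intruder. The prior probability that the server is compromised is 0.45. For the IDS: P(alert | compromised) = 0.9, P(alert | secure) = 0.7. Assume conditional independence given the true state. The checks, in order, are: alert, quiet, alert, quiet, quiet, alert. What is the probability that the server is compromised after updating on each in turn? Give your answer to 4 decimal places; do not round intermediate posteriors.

After 'alert': P(compromised) = 0.9·0.4500 / (0.9·0.4500 + 0.7·0.5500) ≈ 0.5127
After 'quiet': P(compromised) = 0.1·0.5127 / (0.1·0.5127 + 0.3·0.4873) ≈ 0.2596
After 'alert': P(compromised) = 0.9·0.2596 / (0.9·0.2596 + 0.7·0.7404) ≈ 0.3107
After 'quiet': P(compromised) = 0.1·0.3107 / (0.1·0.3107 + 0.3·0.6893) ≈ 0.1306
After 'quiet': P(compromised) = 0.1·0.1306 / (0.1·0.1306 + 0.3·0.8694) ≈ 0.0477
After 'alert': P(compromised) = 0.9·0.0477 / (0.9·0.0477 + 0.7·0.9523) ≈ 0.0605

0.0605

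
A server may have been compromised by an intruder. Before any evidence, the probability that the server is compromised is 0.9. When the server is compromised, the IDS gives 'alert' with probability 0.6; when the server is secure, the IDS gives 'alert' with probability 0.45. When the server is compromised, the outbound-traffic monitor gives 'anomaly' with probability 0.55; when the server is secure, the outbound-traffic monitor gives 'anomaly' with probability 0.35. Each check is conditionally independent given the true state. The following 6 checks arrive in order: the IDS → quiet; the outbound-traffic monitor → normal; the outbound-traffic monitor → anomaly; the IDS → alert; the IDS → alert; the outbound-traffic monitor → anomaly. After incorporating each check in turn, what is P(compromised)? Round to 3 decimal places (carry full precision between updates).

Apply Bayes' rule sequentially, carrying P(compromised) forward.
After the IDS='quiet': P(compromised) = 0.4·0.9000 / (0.4·0.9000 + 0.55·0.1000) ≈ 0.8675
After the outbound-traffic monitor='normal': P(compromised) = 0.45·0.8675 / (0.45·0.8675 + 0.65·0.1325) ≈ 0.8192
After the outbound-traffic monitor='anomaly': P(compromised) = 0.55·0.8192 / (0.55·0.8192 + 0.35·0.1808) ≈ 0.8769
After the IDS='alert': P(compromised) = 0.6·0.8769 / (0.6·0.8769 + 0.45·0.1231) ≈ 0.9047
After the IDS='alert': P(compromised) = 0.6·0.9047 / (0.6·0.9047 + 0.45·0.0953) ≈ 0.9268
After the outbound-traffic monitor='anomaly': P(compromised) = 0.55·0.9268 / (0.55·0.9268 + 0.35·0.0732) ≈ 0.9521

0.952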